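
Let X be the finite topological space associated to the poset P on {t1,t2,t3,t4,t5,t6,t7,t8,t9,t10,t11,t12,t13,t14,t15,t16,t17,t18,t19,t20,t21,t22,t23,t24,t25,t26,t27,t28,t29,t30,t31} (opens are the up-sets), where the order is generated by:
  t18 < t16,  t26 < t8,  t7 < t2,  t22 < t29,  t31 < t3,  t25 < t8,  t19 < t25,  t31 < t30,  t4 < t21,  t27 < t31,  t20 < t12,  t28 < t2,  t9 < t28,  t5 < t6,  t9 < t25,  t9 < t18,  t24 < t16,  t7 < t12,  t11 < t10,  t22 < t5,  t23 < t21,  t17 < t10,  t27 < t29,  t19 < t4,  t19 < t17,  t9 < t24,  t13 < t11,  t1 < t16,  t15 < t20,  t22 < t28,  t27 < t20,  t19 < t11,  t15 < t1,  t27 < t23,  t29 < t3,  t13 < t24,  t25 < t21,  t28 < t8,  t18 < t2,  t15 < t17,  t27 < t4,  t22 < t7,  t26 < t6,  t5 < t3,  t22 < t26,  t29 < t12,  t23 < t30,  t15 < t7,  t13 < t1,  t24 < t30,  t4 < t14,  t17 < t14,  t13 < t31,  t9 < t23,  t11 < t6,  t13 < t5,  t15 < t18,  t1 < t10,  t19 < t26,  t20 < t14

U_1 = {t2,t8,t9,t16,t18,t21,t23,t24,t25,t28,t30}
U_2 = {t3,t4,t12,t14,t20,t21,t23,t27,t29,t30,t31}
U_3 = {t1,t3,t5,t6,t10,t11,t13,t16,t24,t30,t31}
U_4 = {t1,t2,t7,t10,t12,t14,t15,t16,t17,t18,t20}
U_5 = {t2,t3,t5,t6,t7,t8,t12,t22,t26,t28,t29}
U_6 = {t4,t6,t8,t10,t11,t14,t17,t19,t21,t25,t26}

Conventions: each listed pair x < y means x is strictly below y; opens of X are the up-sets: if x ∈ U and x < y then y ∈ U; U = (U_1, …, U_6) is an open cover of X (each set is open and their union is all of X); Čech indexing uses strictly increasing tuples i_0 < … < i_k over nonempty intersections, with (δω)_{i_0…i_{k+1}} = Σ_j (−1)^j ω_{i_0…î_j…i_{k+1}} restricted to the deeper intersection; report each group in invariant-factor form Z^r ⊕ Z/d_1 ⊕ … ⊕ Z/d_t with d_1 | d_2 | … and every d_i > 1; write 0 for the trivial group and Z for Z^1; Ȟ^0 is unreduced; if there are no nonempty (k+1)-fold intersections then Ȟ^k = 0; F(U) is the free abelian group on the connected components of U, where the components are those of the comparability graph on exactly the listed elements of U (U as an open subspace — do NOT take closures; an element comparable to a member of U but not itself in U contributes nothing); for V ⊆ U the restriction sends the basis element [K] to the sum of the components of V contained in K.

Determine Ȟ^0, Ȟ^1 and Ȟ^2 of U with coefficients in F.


Ȟ^0 ≅ Z; Ȟ^1 ≅ 0; Ȟ^2 ≅ Z/2

intersection data:
  U12={t21,t23,t30} U13={t16,t24,t30} U14={t2,t16,t18} U15={t2,t8,t28} U16={t8,t21,t25} U23={t3,t30,t31} U24={t12,t14,t20} U25={t3,t12,t29} U26={t4,t14,t21} U34={t1,t10,t16} U35={t3,t5,t6} U36={t6,t10,t11} U45={t2,t7,t12} U46={t10,t14,t17} U56={t6,t8,t26}
  U123={t30} U126={t21} U134={t16} U145={t2} U156={t8} U235={t3} U245={t12} U246={t14} U346={t10} U356={t6}
components per intersection:
  U1: {t2,t8,t9,t16,t18,t21,t23,t24,t25,t28,t30}
  U2: {t3,t4,t12,t14,t20,t21,t23,t27,t29,t30,t31}
  U3: {t1,t3,t5,t6,t10,t11,t13,t16,t24,t30,t31}
  U4: {t1,t2,t7,t10,t12,t14,t15,t16,t17,t18,t20}
  U5: {t2,t3,t5,t6,t7,t8,t12,t22,t26,t28,t29}
  U6: {t4,t6,t8,t10,t11,t14,t17,t19,t21,t25,t26}
  U12: {t21,t23,t30}
  U13: {t16,t24,t30}
  U14: {t2,t16,t18}
  U15: {t2,t8,t28}
  U16: {t8,t21,t25}
  U23: {t3,t30,t31}
  U24: {t12,t14,t20}
  U25: {t3,t12,t29}
  U26: {t4,t14,t21}
  U34: {t1,t10,t16}
  U35: {t3,t5,t6}
  U36: {t6,t10,t11}
  U45: {t2,t7,t12}
  U46: {t10,t14,t17}
  U56: {t6,t8,t26}
  U123: {t30}
  U126: {t21}
  U134: {t16}
  U145: {t2}
  U156: {t8}
  U235: {t3}
  U245: {t12}
  U246: {t14}
  U346: {t10}
  U356: {t6}
C dims 6,15,10; δ0: rk 5, SNF 1^5; δ1: rk 10, SNF 1^9·2
Ȟ^0 = (6 − 5) − 0 = 1, so Ȟ^0 ≅ Z
Ȟ^1 = (15 − 10) − 5 = 0, so Ȟ^1 ≅ 0
Ȟ^2 = (10 − 0) − 10 = 0 plus torsion [2], so Ȟ^2 ≅ Z/2


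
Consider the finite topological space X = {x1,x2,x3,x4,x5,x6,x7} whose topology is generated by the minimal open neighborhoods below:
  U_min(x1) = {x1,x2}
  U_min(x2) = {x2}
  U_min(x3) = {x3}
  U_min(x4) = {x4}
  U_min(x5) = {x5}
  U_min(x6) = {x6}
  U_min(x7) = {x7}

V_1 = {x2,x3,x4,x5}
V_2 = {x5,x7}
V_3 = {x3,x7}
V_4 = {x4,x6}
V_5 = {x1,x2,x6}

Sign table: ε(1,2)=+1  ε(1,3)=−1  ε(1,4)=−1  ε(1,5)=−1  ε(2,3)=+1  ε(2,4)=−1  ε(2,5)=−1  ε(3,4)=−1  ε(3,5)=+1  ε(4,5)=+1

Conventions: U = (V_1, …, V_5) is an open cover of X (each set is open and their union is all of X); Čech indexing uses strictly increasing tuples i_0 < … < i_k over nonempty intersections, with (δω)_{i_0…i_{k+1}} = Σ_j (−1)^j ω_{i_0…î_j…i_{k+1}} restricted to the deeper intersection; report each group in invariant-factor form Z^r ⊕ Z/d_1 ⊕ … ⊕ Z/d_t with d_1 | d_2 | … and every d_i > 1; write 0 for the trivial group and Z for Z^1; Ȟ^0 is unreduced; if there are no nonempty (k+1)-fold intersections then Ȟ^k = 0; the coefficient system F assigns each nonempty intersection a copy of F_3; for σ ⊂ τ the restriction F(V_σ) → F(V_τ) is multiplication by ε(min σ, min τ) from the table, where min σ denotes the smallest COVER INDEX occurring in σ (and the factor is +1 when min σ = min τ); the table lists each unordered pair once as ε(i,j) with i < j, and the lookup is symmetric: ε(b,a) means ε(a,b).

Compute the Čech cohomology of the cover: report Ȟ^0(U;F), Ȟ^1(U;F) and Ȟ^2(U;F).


nonempty intersections:
  V12={x5} V13={x3} V14={x4} V15={x2} V23={x7} V45={x6}
C dims 5,6; δ0: rk_F3 5
Ȟ^0: (5−5)−0=0 ⇒ 0
Ȟ^1: (6−0)−5=1 ⇒ Z/3
Ȟ^2: (0−0)−0=0 ⇒ 0

Ȟ^0 = 0, Ȟ^1 = Z/3, Ȟ^2 = 0


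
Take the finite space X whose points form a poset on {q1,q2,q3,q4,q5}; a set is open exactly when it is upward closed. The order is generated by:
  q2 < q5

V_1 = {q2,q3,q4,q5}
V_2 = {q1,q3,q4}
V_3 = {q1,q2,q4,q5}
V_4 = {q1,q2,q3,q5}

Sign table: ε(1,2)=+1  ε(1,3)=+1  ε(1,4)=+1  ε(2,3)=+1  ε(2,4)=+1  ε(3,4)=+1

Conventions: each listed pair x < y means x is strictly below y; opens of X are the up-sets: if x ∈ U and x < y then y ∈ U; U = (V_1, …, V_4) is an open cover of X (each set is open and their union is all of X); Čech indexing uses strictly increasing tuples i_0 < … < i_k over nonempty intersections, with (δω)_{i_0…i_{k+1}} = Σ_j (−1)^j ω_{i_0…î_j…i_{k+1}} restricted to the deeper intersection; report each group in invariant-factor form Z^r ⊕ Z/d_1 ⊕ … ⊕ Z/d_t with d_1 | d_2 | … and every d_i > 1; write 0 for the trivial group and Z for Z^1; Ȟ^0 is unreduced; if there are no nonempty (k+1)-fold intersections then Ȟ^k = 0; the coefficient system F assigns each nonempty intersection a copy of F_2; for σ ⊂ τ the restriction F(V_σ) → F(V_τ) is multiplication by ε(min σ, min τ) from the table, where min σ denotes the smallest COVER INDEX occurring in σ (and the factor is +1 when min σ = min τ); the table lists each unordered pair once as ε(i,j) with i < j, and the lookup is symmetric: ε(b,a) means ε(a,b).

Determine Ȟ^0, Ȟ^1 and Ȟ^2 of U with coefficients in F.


nonempty intersections:
  V12={q3,q4} V13={q2,q4,q5} V14={q2,q3,q5} V23={q1,q4} V24={q1,q3} V34={q1,q2,q5}
  V123={q4} V124={q3} V134={q2,q5} V234={q1}
C dims 4,6,4; δ0: rk_F2 3; δ1: rk_F2 3
Ȟ^0: (4−3)−0=1 ⇒ Z/2
Ȟ^1: (6−3)−3=0 ⇒ 0
Ȟ^2: (4−0)−3=1 ⇒ Z/2

Ȟ^0 ≅ Z/2,  Ȟ^1 ≅ 0,  Ȟ^2 ≅ Z/2


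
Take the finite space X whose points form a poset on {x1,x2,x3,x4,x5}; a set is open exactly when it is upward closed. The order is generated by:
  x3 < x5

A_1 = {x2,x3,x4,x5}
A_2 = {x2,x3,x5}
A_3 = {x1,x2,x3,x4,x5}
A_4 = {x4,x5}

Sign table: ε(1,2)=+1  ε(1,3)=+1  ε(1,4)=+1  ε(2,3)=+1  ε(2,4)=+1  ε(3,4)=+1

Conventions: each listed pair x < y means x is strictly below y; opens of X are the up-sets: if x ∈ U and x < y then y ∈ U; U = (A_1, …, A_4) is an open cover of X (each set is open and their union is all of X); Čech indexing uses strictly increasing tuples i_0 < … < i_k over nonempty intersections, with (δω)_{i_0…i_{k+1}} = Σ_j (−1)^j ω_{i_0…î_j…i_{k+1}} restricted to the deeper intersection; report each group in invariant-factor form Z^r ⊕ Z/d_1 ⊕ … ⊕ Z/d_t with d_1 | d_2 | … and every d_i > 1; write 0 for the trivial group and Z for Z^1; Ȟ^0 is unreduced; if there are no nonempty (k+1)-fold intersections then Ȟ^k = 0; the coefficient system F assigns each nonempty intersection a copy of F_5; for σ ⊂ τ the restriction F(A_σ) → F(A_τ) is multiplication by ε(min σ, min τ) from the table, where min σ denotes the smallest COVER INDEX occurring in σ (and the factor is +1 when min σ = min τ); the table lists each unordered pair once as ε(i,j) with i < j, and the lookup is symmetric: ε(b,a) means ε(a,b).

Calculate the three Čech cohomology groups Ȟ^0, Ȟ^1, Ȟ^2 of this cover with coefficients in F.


nonempty overlaps:
  A12={x2,x3,x5} A13={x2,x3,x4,x5} A14={x4,x5} A23={x2,x3,x5} A24={x5} A34={x4,x5}
  A123={x2,x3,x5} A124={x5} A134={x4,x5} A234={x5}
  A1234={x5}
C dims 4,6,4,1; δ0: rk_F5 3; δ1: rk_F5 3; δ2: rk_F5 1
degree 0: 4−3−0 = 1 → Ȟ^0 ≅ Z/5
degree 1: 6−3−3 = 0 → Ȟ^1 ≅ 0
degree 2: 4−1−3 = 0 → Ȟ^2 ≅ 0

Ȟ^0(U;F) ≅ Z/5,  Ȟ^1(U;F) ≅ 0,  Ȟ^2(U;F) ≅ 0


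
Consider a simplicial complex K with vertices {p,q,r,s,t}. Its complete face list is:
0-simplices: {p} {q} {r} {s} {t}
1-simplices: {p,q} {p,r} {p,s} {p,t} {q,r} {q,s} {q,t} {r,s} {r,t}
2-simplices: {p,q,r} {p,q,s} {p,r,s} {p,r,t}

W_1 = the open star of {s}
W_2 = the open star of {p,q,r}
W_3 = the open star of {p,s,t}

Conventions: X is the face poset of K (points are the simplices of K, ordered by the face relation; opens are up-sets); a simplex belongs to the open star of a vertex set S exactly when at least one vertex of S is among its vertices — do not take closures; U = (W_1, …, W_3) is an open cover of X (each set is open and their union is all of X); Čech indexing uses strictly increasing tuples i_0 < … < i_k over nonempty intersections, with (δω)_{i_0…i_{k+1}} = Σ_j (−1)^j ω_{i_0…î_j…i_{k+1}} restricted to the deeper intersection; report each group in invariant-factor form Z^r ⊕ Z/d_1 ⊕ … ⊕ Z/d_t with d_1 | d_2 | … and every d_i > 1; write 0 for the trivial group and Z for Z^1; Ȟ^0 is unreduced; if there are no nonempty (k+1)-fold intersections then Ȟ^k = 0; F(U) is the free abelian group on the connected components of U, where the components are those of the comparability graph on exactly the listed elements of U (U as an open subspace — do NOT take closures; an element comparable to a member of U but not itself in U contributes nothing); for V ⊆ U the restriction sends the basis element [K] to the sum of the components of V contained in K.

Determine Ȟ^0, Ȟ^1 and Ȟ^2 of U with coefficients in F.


nonempty intersections:
  W1={{s},{p,s},{q,s},{r,s},{p,q,s},{p,r,s}} W2={{p},{q},{r},{p,q},{p,r},{p,s},{p,t},{q,r},{q,s},{q,t},{r,s},{r,t},{p,q,r},{p,q,s},{p,r,s},{p,r,t}} W3={{p},{s},{t},{p,q},{p,r},{p,s},{p,t},{q,s},{q,t},{r,s},{r,t},{p,q,r},{p,q,s},{p,r,s},{p,r,t}}
  W12={{p,s},{q,s},{r,s},{p,q,s},{p,r,s}} W13={{s},{p,s},{q,s},{r,s},{p,q,s},{p,r,s}} W23={{p},{p,q},{p,r},{p,s},{p,t},{q,s},{q,t},{r,s},{r,t},{p,q,r},{p,q,s},{p,r,s},{p,r,t}}
  W123={{p,s},{q,s},{r,s},{p,q,s},{p,r,s}}
components per intersection:
  W1: {{s},{p,s},{q,s},{r,s},{p,q,s},{p,r,s}}
  W2: {{p},{q},{r},{p,q},{p,r},{p,s},{p,t},{q,r},{q,s},{q,t},{r,s},{r,t},{p,q,r},{p,q,s},{p,r,s},{p,r,t}}
  W3: {{p},{s},{t},{p,q},{p,r},{p,s},{p,t},{q,s},{q,t},{r,s},{r,t},{p,q,r},{p,q,s},{p,r,s},{p,r,t}}
  W12: {{p,s},{q,s},{r,s},{p,q,s},{p,r,s}}
  W13: {{s},{p,s},{q,s},{r,s},{p,q,s},{p,r,s}}
  W23: {{p},{p,q},{p,r},{p,s},{p,t},{q,s},{r,s},{r,t},{p,q,r},{p,q,s},{p,r,s},{p,r,t}} {{q,t}}
  W123: {{p,s},{q,s},{r,s},{p,q,s},{p,r,s}}
C dims 3,4,1; δ0: rk 2, SNF 1^2; δ1: rk 1, SNF 1^1
Ȟ^0: (3−2)−0=1 ⇒ Z
Ȟ^1: (4−1)−2=1 ⇒ Z
Ȟ^2: (1−0)−1=0 ⇒ 0

Ȟ^0 = Z; Ȟ^1 = Z; Ȟ^2 = 0


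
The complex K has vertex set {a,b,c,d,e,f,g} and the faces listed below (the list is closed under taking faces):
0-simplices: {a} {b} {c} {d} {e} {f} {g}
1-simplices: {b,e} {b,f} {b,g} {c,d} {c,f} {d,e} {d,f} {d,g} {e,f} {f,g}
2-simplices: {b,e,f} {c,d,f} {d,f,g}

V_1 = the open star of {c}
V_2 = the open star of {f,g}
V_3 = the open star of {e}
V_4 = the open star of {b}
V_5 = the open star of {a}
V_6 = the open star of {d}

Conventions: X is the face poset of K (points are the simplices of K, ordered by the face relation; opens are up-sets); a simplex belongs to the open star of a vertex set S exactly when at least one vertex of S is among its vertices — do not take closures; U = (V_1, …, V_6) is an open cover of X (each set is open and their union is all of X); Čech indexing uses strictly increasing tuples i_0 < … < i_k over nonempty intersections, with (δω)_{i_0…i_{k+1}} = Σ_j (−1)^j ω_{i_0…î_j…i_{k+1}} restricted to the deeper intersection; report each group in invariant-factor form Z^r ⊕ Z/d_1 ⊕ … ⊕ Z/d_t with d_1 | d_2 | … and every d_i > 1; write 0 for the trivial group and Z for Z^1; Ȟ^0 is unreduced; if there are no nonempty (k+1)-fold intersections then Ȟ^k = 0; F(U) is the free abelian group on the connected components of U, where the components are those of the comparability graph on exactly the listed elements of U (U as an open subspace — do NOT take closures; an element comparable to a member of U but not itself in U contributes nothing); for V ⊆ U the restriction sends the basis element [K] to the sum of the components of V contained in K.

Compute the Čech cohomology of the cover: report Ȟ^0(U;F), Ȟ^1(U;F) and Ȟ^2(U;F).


cover nerve:
  V1={{c},{c,d},{c,f},{c,d,f}} V2={{f},{g},{b,f},{b,g},{c,f},{d,f},{d,g},{e,f},{f,g},{b,e,f},{c,d,f},{d,f,g}} V3={{e},{b,e},{d,e},{e,f},{b,e,f}} V4={{b},{b,e},{b,f},{b,g},{b,e,f}} V5={{a}} V6={{d},{c,d},{d,e},{d,f},{d,g},{c,d,f},{d,f,g}}
  V12={{c,f},{c,d,f}} V16={{c,d},{c,d,f}} V23={{e,f},{b,e,f}} V24={{b,f},{b,g},{b,e,f}} V26={{d,f},{d,g},{c,d,f},{d,f,g}} V34={{b,e},{b,e,f}} V36={{d,e}}
  V126={{c,d,f}} V234={{b,e,f}}
components per intersection:
  V1: {{c},{c,d},{c,f},{c,d,f}}
  V2: {{f},{g},{b,f},{b,g},{c,f},{d,f},{d,g},{e,f},{f,g},{b,e,f},{c,d,f},{d,f,g}}
  V3: {{e},{b,e},{d,e},{e,f},{b,e,f}}
  V4: {{b},{b,e},{b,f},{b,g},{b,e,f}}
  V5: {{a}}
  V6: {{d},{c,d},{d,e},{d,f},{d,g},{c,d,f},{d,f,g}}
  V12: {{c,f},{c,d,f}}
  V16: {{c,d},{c,d,f}}
  V23: {{e,f},{b,e,f}}
  V24: {{b,f},{b,e,f}} {{b,g}}
  V26: {{d,f},{d,g},{c,d,f},{d,f,g}}
  V34: {{b,e},{b,e,f}}
  V36: {{d,e}}
  V126: {{c,d,f}}
  V234: {{b,e,f}}
C dims 6,8,2; δ0: rk 4, SNF 1^4; δ1: rk 2, SNF 1^2
Ȟ^0: (6−4)−0=2 ⇒ Z^2
Ȟ^1: (8−2)−4=2 ⇒ Z^2
Ȟ^2: (2−0)−2=0 ⇒ 0

Ȟ^0(U;F) ≅ Z^2, Ȟ^1(U;F) ≅ Z^2 and Ȟ^2(U;F) ≅ 0


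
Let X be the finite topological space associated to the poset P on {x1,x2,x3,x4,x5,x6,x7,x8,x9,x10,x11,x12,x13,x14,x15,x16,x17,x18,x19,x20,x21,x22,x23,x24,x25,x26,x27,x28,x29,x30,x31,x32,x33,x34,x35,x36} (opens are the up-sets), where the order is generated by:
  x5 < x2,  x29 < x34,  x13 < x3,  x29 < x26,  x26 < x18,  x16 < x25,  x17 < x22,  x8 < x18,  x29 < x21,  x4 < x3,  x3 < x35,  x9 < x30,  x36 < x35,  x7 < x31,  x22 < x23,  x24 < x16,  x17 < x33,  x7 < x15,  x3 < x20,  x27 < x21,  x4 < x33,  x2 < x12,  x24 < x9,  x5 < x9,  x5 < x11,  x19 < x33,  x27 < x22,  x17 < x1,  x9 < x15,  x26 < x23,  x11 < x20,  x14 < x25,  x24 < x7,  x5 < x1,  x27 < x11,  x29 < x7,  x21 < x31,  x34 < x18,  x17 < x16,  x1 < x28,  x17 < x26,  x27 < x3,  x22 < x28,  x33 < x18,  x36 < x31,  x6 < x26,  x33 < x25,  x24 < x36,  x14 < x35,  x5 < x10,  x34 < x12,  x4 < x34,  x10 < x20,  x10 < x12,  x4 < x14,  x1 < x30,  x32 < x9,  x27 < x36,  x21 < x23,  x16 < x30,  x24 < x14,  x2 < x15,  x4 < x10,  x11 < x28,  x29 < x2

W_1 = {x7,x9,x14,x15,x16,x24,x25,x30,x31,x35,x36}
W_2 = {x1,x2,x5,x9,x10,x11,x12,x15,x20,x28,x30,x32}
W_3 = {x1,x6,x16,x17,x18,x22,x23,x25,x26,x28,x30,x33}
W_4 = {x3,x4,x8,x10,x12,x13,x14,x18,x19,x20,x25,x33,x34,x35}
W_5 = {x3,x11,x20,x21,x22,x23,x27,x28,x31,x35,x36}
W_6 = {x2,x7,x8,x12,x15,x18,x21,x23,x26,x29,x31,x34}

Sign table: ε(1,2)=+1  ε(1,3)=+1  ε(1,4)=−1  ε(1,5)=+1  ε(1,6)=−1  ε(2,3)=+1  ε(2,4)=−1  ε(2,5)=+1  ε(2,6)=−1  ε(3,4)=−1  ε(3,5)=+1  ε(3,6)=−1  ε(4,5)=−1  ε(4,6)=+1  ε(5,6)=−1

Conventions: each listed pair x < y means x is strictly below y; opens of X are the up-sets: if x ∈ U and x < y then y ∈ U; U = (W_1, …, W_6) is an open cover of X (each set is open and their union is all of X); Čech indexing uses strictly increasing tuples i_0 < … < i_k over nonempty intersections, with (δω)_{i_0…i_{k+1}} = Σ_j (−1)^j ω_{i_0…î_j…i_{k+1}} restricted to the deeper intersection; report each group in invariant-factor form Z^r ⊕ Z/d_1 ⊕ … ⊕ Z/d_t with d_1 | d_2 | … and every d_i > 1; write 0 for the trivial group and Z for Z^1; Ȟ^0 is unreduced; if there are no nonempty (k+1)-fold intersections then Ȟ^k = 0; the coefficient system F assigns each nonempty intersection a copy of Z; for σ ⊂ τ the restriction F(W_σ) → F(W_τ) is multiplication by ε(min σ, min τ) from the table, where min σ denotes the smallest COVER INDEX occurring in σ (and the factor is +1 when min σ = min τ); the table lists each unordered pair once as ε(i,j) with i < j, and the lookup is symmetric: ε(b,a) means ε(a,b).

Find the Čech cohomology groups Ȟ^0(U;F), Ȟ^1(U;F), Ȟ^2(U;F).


nonempty intersections:
  W12={x9,x15,x30} W13={x16,x25,x30} W14={x14,x25,x35} W15={x31,x35,x36} W16={x7,x15,x31} W23={x1,x28,x30} W24={x10,x12,x20} W25={x11,x20,x28} W26={x2,x12,x15} W34={x18,x25,x33} W35={x22,x23,x28} W36={x18,x23,x26} W45={x3,x20,x35} W46={x8,x12,x18,x34} W56={x21,x23,x31}
  W123={x30} W126={x15} W134={x25} W145={x35} W156={x31} W235={x28} W245={x20} W246={x12} W346={x18} W356={x23}
C dims 6,15,10; δ0: rk 5, SNF 1^5; δ1: rk 10, SNF 1^9·2
Ȟ^0: (6−5)−0=1 ⇒ Z
Ȟ^1: (15−10)−5=0 ⇒ 0
Ȟ^2: (10−0)−10=0 plus torsion [2] ⇒ Z/2

Ȟ^0 ≅ Z,  Ȟ^1 ≅ 0,  Ȟ^2 ≅ Z/2


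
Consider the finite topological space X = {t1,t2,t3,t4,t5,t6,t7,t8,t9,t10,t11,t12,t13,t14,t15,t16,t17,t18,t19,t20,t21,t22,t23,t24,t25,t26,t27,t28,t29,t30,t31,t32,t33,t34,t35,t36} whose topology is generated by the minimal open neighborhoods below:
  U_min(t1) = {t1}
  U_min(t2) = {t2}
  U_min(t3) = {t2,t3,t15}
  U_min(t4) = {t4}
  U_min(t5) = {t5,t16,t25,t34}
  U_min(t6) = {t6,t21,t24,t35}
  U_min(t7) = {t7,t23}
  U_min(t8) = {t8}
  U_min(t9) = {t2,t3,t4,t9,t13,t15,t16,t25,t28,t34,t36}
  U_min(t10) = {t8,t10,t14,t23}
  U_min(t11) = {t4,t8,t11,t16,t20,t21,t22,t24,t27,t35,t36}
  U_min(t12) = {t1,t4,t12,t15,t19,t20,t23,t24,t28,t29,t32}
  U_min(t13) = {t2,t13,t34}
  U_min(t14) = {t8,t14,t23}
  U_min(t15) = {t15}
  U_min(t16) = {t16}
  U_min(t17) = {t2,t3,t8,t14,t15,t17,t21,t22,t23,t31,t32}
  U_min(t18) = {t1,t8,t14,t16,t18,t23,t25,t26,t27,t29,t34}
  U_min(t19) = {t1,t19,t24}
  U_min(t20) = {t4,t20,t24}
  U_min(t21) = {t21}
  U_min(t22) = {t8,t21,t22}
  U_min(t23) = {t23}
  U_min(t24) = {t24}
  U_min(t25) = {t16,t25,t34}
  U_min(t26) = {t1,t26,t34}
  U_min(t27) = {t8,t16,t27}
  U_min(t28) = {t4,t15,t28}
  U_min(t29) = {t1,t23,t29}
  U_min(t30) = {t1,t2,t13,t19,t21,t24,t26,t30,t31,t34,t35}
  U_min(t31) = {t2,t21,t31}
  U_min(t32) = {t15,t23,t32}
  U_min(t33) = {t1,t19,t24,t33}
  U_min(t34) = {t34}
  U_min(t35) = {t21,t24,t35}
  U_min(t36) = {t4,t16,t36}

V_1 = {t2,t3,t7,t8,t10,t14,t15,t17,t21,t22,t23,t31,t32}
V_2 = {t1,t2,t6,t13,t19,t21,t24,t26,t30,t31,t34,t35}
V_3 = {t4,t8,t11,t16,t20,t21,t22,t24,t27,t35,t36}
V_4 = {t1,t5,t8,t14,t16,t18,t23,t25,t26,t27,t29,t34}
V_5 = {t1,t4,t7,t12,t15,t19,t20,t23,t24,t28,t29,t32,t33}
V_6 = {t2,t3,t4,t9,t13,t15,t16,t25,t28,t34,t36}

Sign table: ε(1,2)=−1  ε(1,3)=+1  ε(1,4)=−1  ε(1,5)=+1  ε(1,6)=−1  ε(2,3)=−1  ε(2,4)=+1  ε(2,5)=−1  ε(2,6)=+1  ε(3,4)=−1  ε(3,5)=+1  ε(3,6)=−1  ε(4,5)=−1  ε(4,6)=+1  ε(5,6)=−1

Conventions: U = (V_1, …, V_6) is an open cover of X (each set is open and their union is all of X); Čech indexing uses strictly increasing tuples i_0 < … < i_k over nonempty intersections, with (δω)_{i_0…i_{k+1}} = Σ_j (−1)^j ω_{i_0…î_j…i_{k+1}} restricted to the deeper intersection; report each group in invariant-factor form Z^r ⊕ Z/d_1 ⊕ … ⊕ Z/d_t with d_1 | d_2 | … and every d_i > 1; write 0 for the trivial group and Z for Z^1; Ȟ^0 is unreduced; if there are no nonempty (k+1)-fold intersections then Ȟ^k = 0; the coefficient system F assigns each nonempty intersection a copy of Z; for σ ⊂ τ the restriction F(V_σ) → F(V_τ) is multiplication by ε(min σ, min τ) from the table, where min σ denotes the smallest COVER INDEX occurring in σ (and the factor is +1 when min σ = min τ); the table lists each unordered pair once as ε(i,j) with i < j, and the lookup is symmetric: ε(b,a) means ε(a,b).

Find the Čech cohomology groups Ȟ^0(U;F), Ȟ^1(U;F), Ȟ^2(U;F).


Ȟ^0(U;F) ≅ Z,  Ȟ^1(U;F) ≅ 0,  Ȟ^2(U;F) ≅ Z/2

nonempty overlaps:
  V12={t2,t21,t31} V13={t8,t21,t22} V14={t8,t14,t23} V15={t7,t15,t23,t32} V16={t2,t3,t15} V23={t21,t24,t35} V24={t1,t26,t34} V25={t1,t19,t24} V26={t2,t13,t34} V34={t8,t16,t27} V35={t4,t20,t24} V36={t4,t16,t36} V45={t1,t23,t29} V46={t16,t25,t34} V56={t4,t15,t28}
  V123={t21} V126={t2} V134={t8} V145={t23} V156={t15} V235={t24} V245={t1} V246={t34} V346={t16} V356={t4}
C dims 6,15,10; δ0: rk 5, SNF 1^5; δ1: rk 10, SNF 1^9·2
degree 0: 6−5−0 = 1 → Ȟ^0 ≅ Z
degree 1: 15−10−5 = 0 → Ȟ^1 ≅ 0
degree 2: 10−0−10 = 0 plus torsion [2] → Ȟ^2 ≅ Z/2


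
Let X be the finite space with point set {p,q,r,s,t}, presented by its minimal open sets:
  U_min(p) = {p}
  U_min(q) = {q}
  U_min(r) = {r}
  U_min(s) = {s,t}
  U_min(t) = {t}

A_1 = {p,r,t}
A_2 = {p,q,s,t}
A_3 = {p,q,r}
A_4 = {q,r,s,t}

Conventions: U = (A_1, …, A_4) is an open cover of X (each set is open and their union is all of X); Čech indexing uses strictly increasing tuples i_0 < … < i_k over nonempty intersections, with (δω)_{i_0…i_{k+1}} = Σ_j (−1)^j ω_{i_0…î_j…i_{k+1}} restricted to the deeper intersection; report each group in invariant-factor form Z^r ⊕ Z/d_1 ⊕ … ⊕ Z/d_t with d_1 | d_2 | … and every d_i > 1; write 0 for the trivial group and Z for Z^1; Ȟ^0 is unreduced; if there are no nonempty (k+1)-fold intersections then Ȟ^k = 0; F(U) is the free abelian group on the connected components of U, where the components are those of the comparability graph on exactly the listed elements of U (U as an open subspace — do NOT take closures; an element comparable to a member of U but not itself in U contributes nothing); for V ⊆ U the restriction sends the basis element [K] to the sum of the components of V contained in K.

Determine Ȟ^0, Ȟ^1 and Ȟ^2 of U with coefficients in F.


Ȟ^0(U;F) ≅ Z^4; Ȟ^1(U;F) ≅ 0; Ȟ^2(U;F) ≅ 0

cover nerve:
  A12={p,t} A13={p,r} A14={r,t} A23={p,q} A24={q,s,t} A34={q,r}
  A123={p} A124={t} A134={r} A234={q}
components per intersection:
  A1: {p} {r} {t}
  A2: {p} {q} {s,t}
  A3: {p} {q} {r}
  A4: {q} {r} {s,t}
  A12: {p} {t}
  A13: {p} {r}
  A14: {r} {t}
  A23: {p} {q}
  A24: {q} {s,t}
  A34: {q} {r}
  A123: {p}
  A124: {t}
  A134: {r}
  A234: {q}
C dims 12,12,4; δ0: rk 8, SNF 1^8; δ1: rk 4, SNF 1^4
Ȟ^0: (12−8)−0=4 ⇒ Z^4
Ȟ^1: (12−4)−8=0 ⇒ 0
Ȟ^2: (4−0)−4=0 ⇒ 0


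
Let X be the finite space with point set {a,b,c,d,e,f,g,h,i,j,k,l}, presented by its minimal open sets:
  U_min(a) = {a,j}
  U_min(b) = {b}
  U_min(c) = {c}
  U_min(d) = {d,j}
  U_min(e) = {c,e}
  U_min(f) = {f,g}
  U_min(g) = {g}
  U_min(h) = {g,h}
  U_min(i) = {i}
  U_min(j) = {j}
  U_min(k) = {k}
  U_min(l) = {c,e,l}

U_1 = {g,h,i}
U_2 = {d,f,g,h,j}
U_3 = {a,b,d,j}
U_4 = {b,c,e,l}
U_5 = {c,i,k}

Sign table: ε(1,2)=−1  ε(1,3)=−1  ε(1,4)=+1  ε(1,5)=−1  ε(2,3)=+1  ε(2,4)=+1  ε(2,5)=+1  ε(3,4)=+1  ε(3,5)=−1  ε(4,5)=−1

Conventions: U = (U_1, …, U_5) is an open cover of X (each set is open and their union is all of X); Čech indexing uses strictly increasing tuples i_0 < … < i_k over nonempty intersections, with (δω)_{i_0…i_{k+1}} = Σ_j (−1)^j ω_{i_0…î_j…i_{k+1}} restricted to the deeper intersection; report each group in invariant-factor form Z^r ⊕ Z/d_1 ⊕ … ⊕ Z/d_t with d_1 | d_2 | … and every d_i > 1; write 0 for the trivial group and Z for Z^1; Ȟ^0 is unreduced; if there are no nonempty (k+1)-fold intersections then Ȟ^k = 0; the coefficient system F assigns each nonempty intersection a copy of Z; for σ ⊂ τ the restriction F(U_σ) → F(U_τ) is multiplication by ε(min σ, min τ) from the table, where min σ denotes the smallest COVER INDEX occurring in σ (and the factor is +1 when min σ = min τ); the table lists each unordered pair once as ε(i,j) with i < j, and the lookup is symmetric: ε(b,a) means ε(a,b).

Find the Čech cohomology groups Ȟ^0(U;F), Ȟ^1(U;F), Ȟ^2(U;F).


Ȟ^0 = 0,  Ȟ^1 = Z/2,  Ȟ^2 = 0

nonempty overlaps:
  U12={g,h} U15={i} U23={d,j} U34={b} U45={c}
C dims 5,5; δ0: rk 5, SNF 1^4·2
degree 0: 5−5−0 = 0 → Ȟ^0 ≅ 0
degree 1: 5−0−5 = 0 plus torsion [2] → Ȟ^1 ≅ Z/2
degree 2: 0−0−0 = 0 → Ȟ^2 ≅ 0


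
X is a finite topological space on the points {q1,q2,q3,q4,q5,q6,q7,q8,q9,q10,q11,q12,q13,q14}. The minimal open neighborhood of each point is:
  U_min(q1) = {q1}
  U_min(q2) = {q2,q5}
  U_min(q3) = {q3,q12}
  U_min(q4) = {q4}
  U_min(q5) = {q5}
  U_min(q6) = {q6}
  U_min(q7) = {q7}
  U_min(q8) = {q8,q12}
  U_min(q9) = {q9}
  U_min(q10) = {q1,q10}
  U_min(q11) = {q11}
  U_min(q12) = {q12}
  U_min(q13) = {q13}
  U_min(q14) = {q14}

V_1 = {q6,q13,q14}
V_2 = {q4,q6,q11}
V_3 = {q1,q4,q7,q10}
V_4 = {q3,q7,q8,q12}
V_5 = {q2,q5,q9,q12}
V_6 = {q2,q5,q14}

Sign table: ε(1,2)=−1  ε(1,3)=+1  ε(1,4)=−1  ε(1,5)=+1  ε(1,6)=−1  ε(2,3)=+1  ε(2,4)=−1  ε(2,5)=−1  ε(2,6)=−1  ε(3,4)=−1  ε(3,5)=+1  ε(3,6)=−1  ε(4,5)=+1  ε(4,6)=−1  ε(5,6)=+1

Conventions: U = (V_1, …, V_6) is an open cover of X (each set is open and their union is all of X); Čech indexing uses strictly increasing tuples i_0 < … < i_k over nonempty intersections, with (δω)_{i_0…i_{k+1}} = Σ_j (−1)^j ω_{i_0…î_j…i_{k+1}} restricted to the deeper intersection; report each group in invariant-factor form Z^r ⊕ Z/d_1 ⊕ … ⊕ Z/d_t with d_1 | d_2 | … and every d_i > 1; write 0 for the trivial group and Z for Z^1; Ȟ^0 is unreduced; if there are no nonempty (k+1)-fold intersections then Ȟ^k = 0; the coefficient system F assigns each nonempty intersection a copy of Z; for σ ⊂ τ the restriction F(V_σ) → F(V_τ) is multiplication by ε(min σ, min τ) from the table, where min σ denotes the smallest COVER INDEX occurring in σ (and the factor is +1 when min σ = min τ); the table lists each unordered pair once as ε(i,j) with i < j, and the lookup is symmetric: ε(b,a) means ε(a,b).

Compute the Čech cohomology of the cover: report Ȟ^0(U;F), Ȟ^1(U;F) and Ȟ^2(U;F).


intersection data:
  V12={q6} V16={q14} V23={q4} V34={q7} V45={q12} V56={q2,q5}
C dims 6,6; δ0: rk 6, SNF 1^5·2
Ȟ^0 = (6 − 6) − 0 = 0, so Ȟ^0 ≅ 0
Ȟ^1 = (6 − 0) − 6 = 0 plus torsion [2], so Ȟ^1 ≅ Z/2
Ȟ^2 = (0 − 0) − 0 = 0, so Ȟ^2 ≅ 0

Ȟ^0 = 0,  Ȟ^1 = Z/2,  Ȟ^2 = 0


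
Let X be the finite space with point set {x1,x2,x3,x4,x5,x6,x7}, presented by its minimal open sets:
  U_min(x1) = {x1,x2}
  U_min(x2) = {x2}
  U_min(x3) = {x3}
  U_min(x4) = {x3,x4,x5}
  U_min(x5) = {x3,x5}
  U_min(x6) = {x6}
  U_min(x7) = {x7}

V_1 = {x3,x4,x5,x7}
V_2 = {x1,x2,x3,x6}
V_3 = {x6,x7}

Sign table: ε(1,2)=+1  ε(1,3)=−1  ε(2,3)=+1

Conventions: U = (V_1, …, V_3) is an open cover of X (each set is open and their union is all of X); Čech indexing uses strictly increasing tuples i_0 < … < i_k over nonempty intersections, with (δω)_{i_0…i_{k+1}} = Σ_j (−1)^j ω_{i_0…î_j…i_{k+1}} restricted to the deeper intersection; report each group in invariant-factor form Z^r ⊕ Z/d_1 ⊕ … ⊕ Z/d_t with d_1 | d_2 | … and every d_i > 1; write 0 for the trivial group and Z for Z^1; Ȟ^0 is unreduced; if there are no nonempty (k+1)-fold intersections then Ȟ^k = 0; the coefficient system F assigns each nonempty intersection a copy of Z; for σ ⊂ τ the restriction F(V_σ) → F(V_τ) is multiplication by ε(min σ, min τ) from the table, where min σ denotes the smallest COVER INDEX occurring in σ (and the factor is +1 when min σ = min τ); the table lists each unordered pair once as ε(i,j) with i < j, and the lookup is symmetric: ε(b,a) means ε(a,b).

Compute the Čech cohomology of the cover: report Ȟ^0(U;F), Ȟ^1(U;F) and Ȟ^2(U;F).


cover nerve:
  V12={x3} V13={x7} V23={x6}
C dims 3,3; δ0: rk 3, SNF 1^2·2
Ȟ^0: (3−3)−0=0 ⇒ 0
Ȟ^1: (3−0)−3=0 plus torsion [2] ⇒ Z/2
Ȟ^2: (0−0)−0=0 ⇒ 0

Ȟ^0 ≅ 0, Ȟ^1 ≅ Z/2 and Ȟ^2 ≅ 0


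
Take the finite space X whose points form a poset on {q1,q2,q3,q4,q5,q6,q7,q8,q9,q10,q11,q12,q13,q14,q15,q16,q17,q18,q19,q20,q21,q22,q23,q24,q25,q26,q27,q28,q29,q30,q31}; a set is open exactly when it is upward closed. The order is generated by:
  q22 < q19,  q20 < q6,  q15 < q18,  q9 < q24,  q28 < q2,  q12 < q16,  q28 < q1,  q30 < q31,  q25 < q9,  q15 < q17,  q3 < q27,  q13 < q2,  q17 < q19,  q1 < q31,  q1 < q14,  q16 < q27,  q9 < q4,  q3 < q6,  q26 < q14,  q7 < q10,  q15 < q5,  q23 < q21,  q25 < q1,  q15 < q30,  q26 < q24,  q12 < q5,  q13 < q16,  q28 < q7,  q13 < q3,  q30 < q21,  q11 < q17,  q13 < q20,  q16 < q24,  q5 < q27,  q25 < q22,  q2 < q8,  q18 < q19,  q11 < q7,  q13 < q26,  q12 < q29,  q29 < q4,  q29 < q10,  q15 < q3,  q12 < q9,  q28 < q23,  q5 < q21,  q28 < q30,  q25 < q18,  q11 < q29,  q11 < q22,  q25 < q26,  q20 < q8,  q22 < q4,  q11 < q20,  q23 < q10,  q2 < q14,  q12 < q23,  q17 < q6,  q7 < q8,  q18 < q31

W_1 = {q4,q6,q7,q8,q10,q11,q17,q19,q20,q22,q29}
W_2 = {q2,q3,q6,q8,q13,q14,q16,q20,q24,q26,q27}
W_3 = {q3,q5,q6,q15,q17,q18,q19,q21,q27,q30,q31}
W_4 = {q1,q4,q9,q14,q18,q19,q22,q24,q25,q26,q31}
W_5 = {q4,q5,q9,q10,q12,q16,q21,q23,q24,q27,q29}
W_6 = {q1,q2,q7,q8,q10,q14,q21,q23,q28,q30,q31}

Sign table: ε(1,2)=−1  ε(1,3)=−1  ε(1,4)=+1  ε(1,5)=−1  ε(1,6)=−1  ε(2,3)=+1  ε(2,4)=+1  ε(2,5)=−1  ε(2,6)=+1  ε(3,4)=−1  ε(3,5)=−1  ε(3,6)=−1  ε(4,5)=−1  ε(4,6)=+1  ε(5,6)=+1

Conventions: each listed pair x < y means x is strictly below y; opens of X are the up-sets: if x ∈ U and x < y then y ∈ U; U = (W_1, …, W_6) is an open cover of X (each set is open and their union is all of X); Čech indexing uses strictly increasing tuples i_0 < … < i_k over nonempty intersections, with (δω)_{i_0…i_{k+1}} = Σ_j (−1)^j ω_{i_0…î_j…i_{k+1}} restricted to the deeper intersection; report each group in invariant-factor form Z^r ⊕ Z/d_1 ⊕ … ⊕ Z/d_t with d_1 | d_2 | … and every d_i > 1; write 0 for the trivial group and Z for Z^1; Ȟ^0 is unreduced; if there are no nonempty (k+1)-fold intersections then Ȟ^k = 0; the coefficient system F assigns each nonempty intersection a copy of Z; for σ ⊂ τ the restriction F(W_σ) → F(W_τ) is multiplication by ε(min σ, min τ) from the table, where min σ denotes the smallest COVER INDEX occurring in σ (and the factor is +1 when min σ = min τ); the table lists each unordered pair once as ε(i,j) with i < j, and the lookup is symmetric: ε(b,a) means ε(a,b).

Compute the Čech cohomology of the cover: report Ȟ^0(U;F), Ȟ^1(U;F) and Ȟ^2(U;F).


intersection data:
  W12={q6,q8,q20} W13={q6,q17,q19} W14={q4,q19,q22} W15={q4,q10,q29} W16={q7,q8,q10} W23={q3,q6,q27} W24={q14,q24,q26} W25={q16,q24,q27} W26={q2,q8,q14} W34={q18,q19,q31} W35={q5,q21,q27} W36={q21,q30,q31} W45={q4,q9,q24} W46={q1,q14,q31} W56={q10,q21,q23}
  W123={q6} W126={q8} W134={q19} W145={q4} W156={q10} W235={q27} W245={q24} W246={q14} W346={q31} W356={q21}
C dims 6,15,10; δ0: rk 6, SNF 1^5·2; δ1: rk 9, SNF 1^9
Ȟ^0 = (6 − 6) − 0 = 0, so Ȟ^0 ≅ 0
Ȟ^1 = (15 − 9) − 6 = 0 plus torsion [2], so Ȟ^1 ≅ Z/2
Ȟ^2 = (10 − 0) − 9 = 1, so Ȟ^2 ≅ Z

Ȟ^0(U;F) ≅ 0, Ȟ^1(U;F) ≅ Z/2 and Ȟ^2(U;F) ≅ Z


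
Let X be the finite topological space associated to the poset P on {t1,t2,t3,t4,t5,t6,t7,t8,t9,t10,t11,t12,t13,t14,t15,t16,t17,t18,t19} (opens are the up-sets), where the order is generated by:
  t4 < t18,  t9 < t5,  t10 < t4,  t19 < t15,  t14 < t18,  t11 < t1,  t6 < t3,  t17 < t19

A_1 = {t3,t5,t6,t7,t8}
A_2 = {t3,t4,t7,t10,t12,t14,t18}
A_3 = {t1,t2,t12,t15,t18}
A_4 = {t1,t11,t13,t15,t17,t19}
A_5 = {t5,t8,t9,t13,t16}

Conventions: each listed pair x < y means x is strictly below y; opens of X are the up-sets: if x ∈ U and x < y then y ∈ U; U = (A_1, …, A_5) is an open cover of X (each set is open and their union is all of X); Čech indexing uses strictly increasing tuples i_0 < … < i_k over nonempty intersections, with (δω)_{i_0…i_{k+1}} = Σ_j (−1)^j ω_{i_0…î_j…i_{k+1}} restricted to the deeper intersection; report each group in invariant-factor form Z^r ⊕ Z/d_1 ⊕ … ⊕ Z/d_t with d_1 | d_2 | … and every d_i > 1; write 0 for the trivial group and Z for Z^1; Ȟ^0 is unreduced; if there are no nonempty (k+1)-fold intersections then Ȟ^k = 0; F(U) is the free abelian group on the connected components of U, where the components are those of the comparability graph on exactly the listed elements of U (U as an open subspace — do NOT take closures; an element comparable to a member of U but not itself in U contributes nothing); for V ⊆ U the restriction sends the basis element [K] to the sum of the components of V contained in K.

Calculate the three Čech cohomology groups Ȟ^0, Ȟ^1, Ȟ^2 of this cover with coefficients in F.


Ȟ^0(U;F) ≅ Z^11, Ȟ^1(U;F) ≅ 0, Ȟ^2(U;F) ≅ 0

nerve simplices:
  A12={t3,t7} A15={t5,t8} A23={t12,t18} A34={t1,t15} A45={t13}
components per intersection:
  A1: {t3,t6} {t5} {t7} {t8}
  A2: {t3} {t4,t10,t14,t18} {t7} {t12}
  A3: {t1} {t2} {t12} {t15} {t18}
  A4: {t1,t11} {t13} {t15,t17,t19}
  A5: {t5,t9} {t8} {t13} {t16}
  A12: {t3} {t7}
  A15: {t5} {t8}
  A23: {t12} {t18}
  A34: {t1} {t15}
  A45: {t13}
C dims 20,9; δ0: rk 9, SNF 1^9
degree 0: 20−9−0 = 11 → Ȟ^0 ≅ Z^11
degree 1: 9−0−9 = 0 → Ȟ^1 ≅ 0
degree 2: 0−0−0 = 0 → Ȟ^2 ≅ 0


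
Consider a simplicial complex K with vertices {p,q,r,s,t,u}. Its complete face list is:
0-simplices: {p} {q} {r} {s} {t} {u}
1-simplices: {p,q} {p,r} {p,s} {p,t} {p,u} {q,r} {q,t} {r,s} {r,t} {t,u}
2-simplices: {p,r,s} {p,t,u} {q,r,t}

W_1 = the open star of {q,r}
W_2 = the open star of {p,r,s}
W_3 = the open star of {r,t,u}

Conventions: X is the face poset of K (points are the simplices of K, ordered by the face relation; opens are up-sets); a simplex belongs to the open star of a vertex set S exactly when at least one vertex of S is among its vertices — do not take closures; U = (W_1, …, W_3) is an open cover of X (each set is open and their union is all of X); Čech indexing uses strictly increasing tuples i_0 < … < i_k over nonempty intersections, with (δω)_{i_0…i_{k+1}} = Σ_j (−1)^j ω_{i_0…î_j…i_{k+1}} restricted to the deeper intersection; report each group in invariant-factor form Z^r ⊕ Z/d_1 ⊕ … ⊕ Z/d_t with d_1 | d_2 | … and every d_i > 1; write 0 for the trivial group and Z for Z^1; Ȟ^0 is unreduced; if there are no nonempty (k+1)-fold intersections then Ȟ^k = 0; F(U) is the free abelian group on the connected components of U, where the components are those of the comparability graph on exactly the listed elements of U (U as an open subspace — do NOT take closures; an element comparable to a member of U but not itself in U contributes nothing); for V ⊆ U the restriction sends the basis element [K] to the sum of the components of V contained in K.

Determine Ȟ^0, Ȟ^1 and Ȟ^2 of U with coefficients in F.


Ȟ^0 = Z,  Ȟ^1 = Z^2,  Ȟ^2 = 0

cover nerve:
  W1={{q},{r},{p,q},{p,r},{q,r},{q,t},{r,s},{r,t},{p,r,s},{q,r,t}} W2={{p},{r},{s},{p,q},{p,r},{p,s},{p,t},{p,u},{q,r},{r,s},{r,t},{p,r,s},{p,t,u},{q,r,t}} W3={{r},{t},{u},{p,r},{p,t},{p,u},{q,r},{q,t},{r,s},{r,t},{t,u},{p,r,s},{p,t,u},{q,r,t}}
  W12={{r},{p,q},{p,r},{q,r},{r,s},{r,t},{p,r,s},{q,r,t}} W13={{r},{p,r},{q,r},{q,t},{r,s},{r,t},{p,r,s},{q,r,t}} W23={{r},{p,r},{p,t},{p,u},{q,r},{r,s},{r,t},{p,r,s},{p,t,u},{q,r,t}}
  W123={{r},{p,r},{q,r},{r,s},{r,t},{p,r,s},{q,r,t}}
components per intersection:
  W1: {{q},{r},{p,q},{p,r},{q,r},{q,t},{r,s},{r,t},{p,r,s},{q,r,t}}
  W2: {{p},{r},{s},{p,q},{p,r},{p,s},{p,t},{p,u},{q,r},{r,s},{r,t},{p,r,s},{p,t,u},{q,r,t}}
  W3: {{r},{t},{u},{p,r},{p,t},{p,u},{q,r},{q,t},{r,s},{r,t},{t,u},{p,r,s},{p,t,u},{q,r,t}}
  W12: {{r},{p,r},{q,r},{r,s},{r,t},{p,r,s},{q,r,t}} {{p,q}}
  W13: {{r},{p,r},{q,r},{q,t},{r,s},{r,t},{p,r,s},{q,r,t}}
  W23: {{r},{p,r},{q,r},{r,s},{r,t},{p,r,s},{q,r,t}} {{p,t},{p,u},{p,t,u}}
  W123: {{r},{p,r},{q,r},{r,s},{r,t},{p,r,s},{q,r,t}}
C dims 3,5,1; δ0: rk 2, SNF 1^2; δ1: rk 1, SNF 1^1
Ȟ^0: (3−2)−0=1 ⇒ Z
Ȟ^1: (5−1)−2=2 ⇒ Z^2
Ȟ^2: (1−0)−1=0 ⇒ 0


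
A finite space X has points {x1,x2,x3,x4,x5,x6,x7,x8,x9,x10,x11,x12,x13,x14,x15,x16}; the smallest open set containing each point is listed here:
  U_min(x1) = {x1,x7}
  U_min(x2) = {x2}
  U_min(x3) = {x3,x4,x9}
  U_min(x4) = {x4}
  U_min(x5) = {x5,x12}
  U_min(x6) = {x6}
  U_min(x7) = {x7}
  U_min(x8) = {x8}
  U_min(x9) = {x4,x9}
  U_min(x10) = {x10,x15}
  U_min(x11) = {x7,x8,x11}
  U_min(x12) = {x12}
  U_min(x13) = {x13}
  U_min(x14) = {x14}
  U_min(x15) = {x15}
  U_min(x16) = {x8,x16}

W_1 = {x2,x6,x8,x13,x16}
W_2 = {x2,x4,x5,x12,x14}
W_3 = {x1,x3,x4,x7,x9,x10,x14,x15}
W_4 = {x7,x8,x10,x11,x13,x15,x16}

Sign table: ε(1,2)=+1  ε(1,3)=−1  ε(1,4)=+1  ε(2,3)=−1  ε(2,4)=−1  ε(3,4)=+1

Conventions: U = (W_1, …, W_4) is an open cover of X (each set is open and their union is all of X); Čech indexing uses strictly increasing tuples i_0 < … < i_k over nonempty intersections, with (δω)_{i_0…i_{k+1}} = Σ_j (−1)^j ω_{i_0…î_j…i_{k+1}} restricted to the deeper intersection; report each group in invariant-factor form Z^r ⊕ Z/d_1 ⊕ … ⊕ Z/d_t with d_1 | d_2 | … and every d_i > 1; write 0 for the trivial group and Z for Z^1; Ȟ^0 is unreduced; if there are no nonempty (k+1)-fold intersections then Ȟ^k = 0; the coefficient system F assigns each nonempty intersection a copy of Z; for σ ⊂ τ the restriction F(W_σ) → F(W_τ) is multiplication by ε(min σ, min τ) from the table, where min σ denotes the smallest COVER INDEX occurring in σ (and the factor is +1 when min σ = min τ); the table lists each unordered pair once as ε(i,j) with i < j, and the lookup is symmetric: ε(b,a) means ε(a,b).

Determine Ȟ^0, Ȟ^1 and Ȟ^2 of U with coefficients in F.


cover nerve:
  W12={x2} W14={x8,x13,x16} W23={x4,x14} W34={x7,x10,x15}
C dims 4,4; δ0: rk 4, SNF 1^3·2
Ȟ^0: (4−4)−0=0 ⇒ 0
Ȟ^1: (4−0)−4=0 plus torsion [2] ⇒ Z/2
Ȟ^2: (0−0)−0=0 ⇒ 0

Ȟ^0 = 0,  Ȟ^1 = Z/2,  Ȟ^2 = 0


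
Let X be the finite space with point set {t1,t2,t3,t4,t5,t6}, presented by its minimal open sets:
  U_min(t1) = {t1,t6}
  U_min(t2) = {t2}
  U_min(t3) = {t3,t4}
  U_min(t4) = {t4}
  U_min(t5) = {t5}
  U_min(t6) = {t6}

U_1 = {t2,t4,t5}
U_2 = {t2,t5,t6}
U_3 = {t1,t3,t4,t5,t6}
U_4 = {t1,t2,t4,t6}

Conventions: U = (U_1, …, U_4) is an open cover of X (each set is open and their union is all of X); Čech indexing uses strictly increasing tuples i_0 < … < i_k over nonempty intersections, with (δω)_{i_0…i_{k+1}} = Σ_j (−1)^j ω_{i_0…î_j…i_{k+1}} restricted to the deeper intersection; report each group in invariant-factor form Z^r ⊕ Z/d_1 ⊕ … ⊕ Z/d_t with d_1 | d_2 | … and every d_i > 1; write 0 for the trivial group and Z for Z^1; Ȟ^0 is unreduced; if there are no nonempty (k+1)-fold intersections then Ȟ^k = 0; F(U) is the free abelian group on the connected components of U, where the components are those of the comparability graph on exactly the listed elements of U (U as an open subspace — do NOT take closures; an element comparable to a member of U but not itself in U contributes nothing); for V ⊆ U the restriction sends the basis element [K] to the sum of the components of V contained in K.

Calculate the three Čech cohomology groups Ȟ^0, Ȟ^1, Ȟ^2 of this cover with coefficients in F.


Ȟ^0 = Z^4; Ȟ^1 = 0; Ȟ^2 = 0

cover nerve:
  U12={t2,t5} U13={t4,t5} U14={t2,t4} U23={t5,t6} U24={t2,t6} U34={t1,t4,t6}
  U123={t5} U124={t2} U134={t4} U234={t6}
components per intersection:
  U1: {t2} {t4} {t5}
  U2: {t2} {t5} {t6}
  U3: {t1,t6} {t3,t4} {t5}
  U4: {t1,t6} {t2} {t4}
  U12: {t2} {t5}
  U13: {t4} {t5}
  U14: {t2} {t4}
  U23: {t5} {t6}
  U24: {t2} {t6}
  U34: {t1,t6} {t4}
  U123: {t5}
  U124: {t2}
  U134: {t4}
  U234: {t6}
C dims 12,12,4; δ0: rk 8, SNF 1^8; δ1: rk 4, SNF 1^4
Ȟ^0: (12−8)−0=4 ⇒ Z^4
Ȟ^1: (12−4)−8=0 ⇒ 0
Ȟ^2: (4−0)−4=0 ⇒ 0
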